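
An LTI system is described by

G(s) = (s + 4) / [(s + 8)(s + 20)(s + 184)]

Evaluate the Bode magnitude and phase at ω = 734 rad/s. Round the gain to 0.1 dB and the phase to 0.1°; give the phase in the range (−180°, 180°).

At s = jω = j734:
zero (s+4): 4 + j734 → |·| = √(4²+734²) = √538772 ≈ 734.01, ∠ = arctan(734/4) ≈ 89.69°
pole (s+8): 8 + j734 → |·| = √(8²+734²) = √538820 ≈ 734.04, ∠ = arctan(734/8) ≈ 89.38°
pole (s+20): 20 + j734 → |·| = √(20²+734²) = √539156 ≈ 734.27, ∠ = arctan(734/20) ≈ 88.44°
pole (s+184): 184 + j734 → |·| = √(184²+734²) = √572612 ≈ 756.71, ∠ = arctan(734/184) ≈ 75.93°
|G| = 1 · 734.01 / 4.0785e+08 ≈ 1.7997e-06
Gain = 20 log₁₀(1.7997e-06) ≈ -114.90 dB
∠G = 89.69° − 253.75° = -164.06°

-114.9 dB, -164.1°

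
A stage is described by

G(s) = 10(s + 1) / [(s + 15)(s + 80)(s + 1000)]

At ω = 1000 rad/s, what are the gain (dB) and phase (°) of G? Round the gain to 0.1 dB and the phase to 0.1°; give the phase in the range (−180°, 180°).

At s = jω = j1000:
zero (s+1): 1 + j1000 → |·| = √(1²+1000²) = √1000001 ≈ 1000, ∠ = arctan(1000/1) ≈ 89.94°
pole (s+15): 15 + j1000 → |·| = √(15²+1000²) = √1000225 ≈ 1000.1, ∠ = arctan(1000/15) ≈ 89.14°
pole (s+80): 80 + j1000 → |·| = √(80²+1000²) = √1006400 ≈ 1003.2, ∠ = arctan(1000/80) ≈ 85.43°
pole (s+1000): 1000 + j1000 → |·| = √(1000²+1000²) = √2000000 ≈ 1414.2, ∠ = arctan(1000/1000) ≈ 45.00°
|G| = 10 · 1000 / 1.4189e+09 ≈ 7.0477e-06
Gain = 20 log₁₀(7.0477e-06) ≈ -103.04 dB
∠G = 89.94° − 219.57° = -129.63°

-103.0 dB, -129.6°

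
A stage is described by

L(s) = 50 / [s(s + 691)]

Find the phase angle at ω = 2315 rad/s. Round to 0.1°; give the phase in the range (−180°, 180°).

At s = jω = j2315:
pole (s+691): 691 + j2315 → |·| = √(691²+2315²) = √5836706 ≈ 2415.9, ∠ = arctan(2315/691) ≈ 73.38°
pole at origin: |s| = 2315, ∠ = 90.00° (in denominator)
∠L = 0.00° − 163.38° = -163.38°

-163.4°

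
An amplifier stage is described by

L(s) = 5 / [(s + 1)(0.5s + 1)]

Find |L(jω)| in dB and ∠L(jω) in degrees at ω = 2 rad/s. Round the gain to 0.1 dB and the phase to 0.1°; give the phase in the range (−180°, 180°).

At ω = 2 rad/s:
pole (1 + j2·1) = 1 + j2 → |·| ≈ 2.2361, ∠ ≈ 63.43°
pole (1 + j2·0.5) = 1 + j1 → |·| ≈ 1.4142, ∠ ≈ 45.00°
|L| = 5 · 1 / (2.2361 · 1.4142) ≈ 1.5811
Gain = 20 log₁₀(1.5811) ≈ 3.98 dB
∠L = (0°) − (63.43° + 45.00°) = -108.43°

4.0 dB, -108.4°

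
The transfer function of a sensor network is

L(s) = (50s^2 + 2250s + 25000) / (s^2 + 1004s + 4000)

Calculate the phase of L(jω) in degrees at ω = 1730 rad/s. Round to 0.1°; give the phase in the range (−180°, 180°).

28.7°

Substitute s = j1730:
Numerator: 50(j1730)^2 + 2250(j1730) + 25000 = -149620000 + j3892500
Denominator: (j1730)^2 + 1004(j1730) + 4000 = -2988900 + j1736920
|N| = √(149620000² + 3892500²) ≈ 1.4967e+08, ∠N ≈ 178.51°
|D| = √(2988900² + 1736920²) ≈ 3.4569e+06, ∠D ≈ 149.84°
∠L = 178.51° − 149.84° = 28.67°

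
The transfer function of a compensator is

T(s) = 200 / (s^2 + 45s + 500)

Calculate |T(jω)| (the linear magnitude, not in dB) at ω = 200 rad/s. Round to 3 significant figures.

0.00494

Substitute s = j200:
Numerator: 200 = 200 + j0
Denominator: (j200)^2 + 45(j200) + 500 = -39500 + j9000
|N| = √(200² + 0²) ≈ 200, ∠N ≈ 0.00°
|D| = √(39500² + 9000²) ≈ 40512, ∠D ≈ 167.16°
|T| = 200 / 40512 ≈ 0.0049368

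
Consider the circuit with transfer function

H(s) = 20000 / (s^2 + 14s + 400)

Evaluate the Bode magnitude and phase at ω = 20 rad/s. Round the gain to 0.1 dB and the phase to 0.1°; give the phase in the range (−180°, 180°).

At s = jω = j20:
quadratic: (j20)² + 14·j20 + 400 = 0 + j280 → |·| ≈ 280, ∠ ≈ 90.00°
|H| = 20000 / 280 ≈ 71.429
Gain = 20 log₁₀(71.429) ≈ 37.08 dB
∠H = 0.00° − 90.00° = -90.00°

37.1 dB, -90.0°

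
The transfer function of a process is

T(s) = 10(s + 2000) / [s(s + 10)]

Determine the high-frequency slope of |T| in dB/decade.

-20 dB/decade

Each pole contributes −20 dB/decade at high frequency; each zero contributes +20 dB/decade.
Net: 1 zero(s) − 2 pole(s) → -20 dB/decade.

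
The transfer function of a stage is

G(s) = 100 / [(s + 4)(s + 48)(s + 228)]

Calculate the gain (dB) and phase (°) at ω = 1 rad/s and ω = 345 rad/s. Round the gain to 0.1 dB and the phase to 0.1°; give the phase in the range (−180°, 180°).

At s = jω = j1:
pole (s+4): 4 + j1 → |·| = √(4²+1²) = √17 ≈ 4.1231, ∠ = arctan(1/4) ≈ 14.04°
pole (s+48): 48 + j1 → |·| = √(48²+1²) = √2305 ≈ 48.01, ∠ = arctan(1/48) ≈ 1.19°
pole (s+228): 228 + j1 → |·| = √(228²+1²) = √51985 ≈ 228, ∠ = arctan(1/228) ≈ 0.25°
|G| = 100 / 45133 ≈ 0.0022157
Gain = 20 log₁₀(0.0022157) ≈ -53.09 dB
∠G = 0.00° − 15.48° = -15.48°

At s = jω = j345:
pole (s+4): 4 + j345 → |·| = √(4²+345²) = √119041 ≈ 345.02, ∠ = arctan(345/4) ≈ 89.34°
pole (s+48): 48 + j345 → |·| = √(48²+345²) = √121329 ≈ 348.32, ∠ = arctan(345/48) ≈ 82.08°
pole (s+228): 228 + j345 → |·| = √(228²+345²) = √171009 ≈ 413.53, ∠ = arctan(345/228) ≈ 56.54°
|G| = 100 / 4.9697e+07 ≈ 2.0122e-06
Gain = 20 log₁₀(2.0122e-06) ≈ -113.93 dB
∠G = 0.00° − 227.96° = -227.96° ≡ 132.04° (principal value)

ω = 1: -53.1 dB, -15.5°; ω = 345: -113.9 dB, 132.0°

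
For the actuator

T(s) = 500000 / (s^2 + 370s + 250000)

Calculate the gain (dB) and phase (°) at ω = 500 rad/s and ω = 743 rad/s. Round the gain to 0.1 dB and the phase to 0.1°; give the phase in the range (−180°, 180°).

At s = jω = j500:
quadratic: (j500)² + 370·j500 + 250000 = 0 + j185000 → |·| ≈ 1.85e+05, ∠ ≈ 90.00°
|T| = 500000 / 1.85e+05 ≈ 2.7027
Gain = 20 log₁₀(2.7027) ≈ 8.64 dB
∠T = 0.00° − 90.00° = -90.00°

At s = jω = j743:
quadratic: (j743)² + 370·j743 + 250000 = -302049 + j274910 → |·| ≈ 4.0842e+05, ∠ ≈ 137.69°
|T| = 500000 / 4.0842e+05 ≈ 1.2242
Gain = 20 log₁₀(1.2242) ≈ 1.76 dB
∠T = 0.00° − 137.69° = -137.69°

ω = 500: 8.6 dB, -90.0°; ω = 743: 1.8 dB, -137.7°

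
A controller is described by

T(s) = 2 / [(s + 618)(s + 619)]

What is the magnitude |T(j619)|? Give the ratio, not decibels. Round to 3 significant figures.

2.61e-06

At s = jω = j619:
pole (s+618): 618 + j619 → |·| = √(618²+619²) = √765085 ≈ 874.69, ∠ = arctan(619/618) ≈ 45.05°
pole (s+619): 619 + j619 → |·| = √(619²+619²) = √766322 ≈ 875.4, ∠ = arctan(619/619) ≈ 45.00°
|T| = 2 / 7.657e+05 ≈ 2.612e-06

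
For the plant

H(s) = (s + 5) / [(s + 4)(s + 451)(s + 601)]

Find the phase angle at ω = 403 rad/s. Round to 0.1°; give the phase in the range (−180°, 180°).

-75.8°

At s = jω = j403:
zero (s+5): 5 + j403 → |·| = √(5²+403²) = √162434 ≈ 403.03, ∠ = arctan(403/5) ≈ 89.29°
pole (s+4): 4 + j403 → |·| = √(4²+403²) = √162425 ≈ 403.02, ∠ = arctan(403/4) ≈ 89.43°
pole (s+451): 451 + j403 → |·| = √(451²+403²) = √365810 ≈ 604.82, ∠ = arctan(403/451) ≈ 41.78°
pole (s+601): 601 + j403 → |·| = √(601²+403²) = √523610 ≈ 723.61, ∠ = arctan(403/601) ≈ 33.84°
∠H = 89.29° − 165.05° = -75.76°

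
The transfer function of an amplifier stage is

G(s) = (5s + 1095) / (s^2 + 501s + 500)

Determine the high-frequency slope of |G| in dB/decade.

Each pole contributes −20 dB/decade at high frequency; each zero contributes +20 dB/decade.
Net: 1 zero(s) − 2 pole(s) → -20 dB/decade.

-20 dB/decade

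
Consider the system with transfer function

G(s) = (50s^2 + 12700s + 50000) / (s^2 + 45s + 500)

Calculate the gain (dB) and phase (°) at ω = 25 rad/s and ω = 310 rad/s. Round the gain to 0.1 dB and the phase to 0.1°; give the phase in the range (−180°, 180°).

ω = 25: 49.0 dB, -9.7°; ω = 310: 36.1 dB, -31.3°

Substitute s = j25:
Numerator: 50(j25)^2 + 12700(j25) + 50000 = 18750 + j317500
Denominator: (j25)^2 + 45(j25) + 500 = -125 + j1125
|N| = √(18750² + 317500²) ≈ 3.1805e+05, ∠N ≈ 86.62°
|D| = √(125² + 1125²) ≈ 1131.9, ∠D ≈ 96.34°
|G| = 3.1805e+05 / 1131.9 ≈ 280.99
Gain = 20 log₁₀(280.99) ≈ 48.97 dB
∠G = 86.62° − 96.34° = -9.72°

Substitute s = j310:
Numerator: 50(j310)^2 + 12700(j310) + 50000 = -4755000 + j3937000
Denominator: (j310)^2 + 45(j310) + 500 = -95600 + j13950
|N| = √(4755000² + 3937000²) ≈ 6.1733e+06, ∠N ≈ 140.38°
|D| = √(95600² + 13950²) ≈ 96612, ∠D ≈ 171.70°
|G| = 6.1733e+06 / 96612 ≈ 63.898
Gain = 20 log₁₀(63.898) ≈ 36.11 dB
∠G = 140.38° − 171.70° = -31.32°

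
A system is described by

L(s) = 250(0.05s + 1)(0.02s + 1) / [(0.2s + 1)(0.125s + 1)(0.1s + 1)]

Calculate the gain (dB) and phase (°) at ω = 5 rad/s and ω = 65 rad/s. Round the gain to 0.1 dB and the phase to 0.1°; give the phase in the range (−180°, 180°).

At ω = 5 rad/s:
zero (1 + j5·0.05) = 1 + j0.25 → |·| ≈ 1.0308, ∠ ≈ 14.04°
zero (1 + j5·0.02) = 1 + j0.1 → |·| ≈ 1.005, ∠ ≈ 5.71°
pole (1 + j5·0.2) = 1 + j1 → |·| ≈ 1.4142, ∠ ≈ 45.00°
pole (1 + j5·0.125) = 1 + j0.625 → |·| ≈ 1.1792, ∠ ≈ 32.01°
pole (1 + j5·0.1) = 1 + j0.5 → |·| ≈ 1.118, ∠ ≈ 26.57°
|L| = 250 · 1.0308 · 1.005 / (1.4142 · 1.1792 · 1.118) ≈ 138.91
Gain = 20 log₁₀(138.91) ≈ 42.85 dB
∠L = (14.04° + 5.71°) − (45.00° + 32.01° + 26.57°) = -83.83°

At ω = 65 rad/s:
zero (1 + j65·0.05) = 1 + j3.25 → |·| ≈ 3.4004, ∠ ≈ 72.90°
zero (1 + j65·0.02) = 1 + j1.3 → |·| ≈ 1.6401, ∠ ≈ 52.43°
pole (1 + j65·0.2) = 1 + j13 → |·| ≈ 13.038, ∠ ≈ 85.60°
pole (1 + j65·0.125) = 1 + j8.125 → |·| ≈ 8.1863, ∠ ≈ 82.98°
pole (1 + j65·0.1) = 1 + j6.5 → |·| ≈ 6.5765, ∠ ≈ 81.25°
|L| = 250 · 3.4004 · 1.6401 / (13.038 · 8.1863 · 6.5765) ≈ 1.9863
Gain = 20 log₁₀(1.9863) ≈ 5.96 dB
∠L = (72.90° + 52.43°) − (85.60° + 82.98° + 81.25°) = -124.50°

ω = 5: 42.9 dB, -83.8°; ω = 65: 6.0 dB, -124.5°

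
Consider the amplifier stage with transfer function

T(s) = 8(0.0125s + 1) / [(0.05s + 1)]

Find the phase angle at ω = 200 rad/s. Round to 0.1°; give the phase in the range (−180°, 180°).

At ω = 200 rad/s:
zero (1 + j200·0.0125) = 1 + j2.5 → |·| ≈ 2.6926, ∠ ≈ 68.20°
pole (1 + j200·0.05) = 1 + j10 → |·| ≈ 10.05, ∠ ≈ 84.29°
∠T = (68.20°) − (84.29°) = -16.09°

-16.1°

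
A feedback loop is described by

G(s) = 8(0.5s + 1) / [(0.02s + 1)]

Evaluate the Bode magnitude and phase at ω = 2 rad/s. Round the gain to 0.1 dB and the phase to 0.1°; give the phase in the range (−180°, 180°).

At ω = 2 rad/s:
zero (1 + j2·0.5) = 1 + j1 → |·| ≈ 1.4142, ∠ ≈ 45.00°
pole (1 + j2·0.02) = 1 + j0.04 → |·| ≈ 1.0008, ∠ ≈ 2.29°
|G| = 8 · 1.4142 / (1.0008) ≈ 11.305
Gain = 20 log₁₀(11.305) ≈ 21.07 dB
∠G = (45.00°) − (2.29°) = 42.71°

21.1 dB, 42.7°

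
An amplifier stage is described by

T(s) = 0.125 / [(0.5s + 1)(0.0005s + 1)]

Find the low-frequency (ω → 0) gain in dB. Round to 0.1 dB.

T(0) = 0.125 · 1 / 1 = 0.125
20 log₁₀(0.125) ≈ -18.06 dB

-18.1 dB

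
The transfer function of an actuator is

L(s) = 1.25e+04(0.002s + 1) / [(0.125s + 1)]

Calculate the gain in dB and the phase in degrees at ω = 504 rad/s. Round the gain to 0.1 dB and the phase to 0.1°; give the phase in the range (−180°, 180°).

49.0 dB, -43.9°

At ω = 504 rad/s:
zero (1 + j504·0.002) = 1 + j1.008 → |·| ≈ 1.4199, ∠ ≈ 45.23°
pole (1 + j504·0.125) = 1 + j63 → |·| ≈ 63.008, ∠ ≈ 89.09°
|L| = 1.25e+04 · 1.4199 / (63.008) ≈ 281.69
Gain = 20 log₁₀(281.69) ≈ 49.00 dB
∠L = (45.23°) − (89.09°) = -43.86°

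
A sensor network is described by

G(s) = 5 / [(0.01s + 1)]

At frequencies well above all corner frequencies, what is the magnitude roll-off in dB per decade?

Each pole contributes −20 dB/decade at high frequency; each zero contributes +20 dB/decade.
Net: 0 zero(s) − 1 pole(s) → -20 dB/decade.

-20 dB/decade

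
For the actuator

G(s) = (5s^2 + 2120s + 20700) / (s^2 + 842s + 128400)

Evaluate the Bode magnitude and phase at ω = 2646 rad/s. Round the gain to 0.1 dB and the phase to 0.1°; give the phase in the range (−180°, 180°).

13.8 dB, 8.9°

Substitute s = j2646:
Numerator: 5(j2646)^2 + 2120(j2646) + 20700 = -34985880 + j5609520
Denominator: (j2646)^2 + 842(j2646) + 128400 = -6872916 + j2227932
|N| = √(34985880² + 5609520²) ≈ 3.5433e+07, ∠N ≈ 170.89°
|D| = √(6872916² + 2227932²) ≈ 7.225e+06, ∠D ≈ 162.04°
|G| = 3.5433e+07 / 7.225e+06 ≈ 4.9042
Gain = 20 log₁₀(4.9042) ≈ 13.81 dB
∠G = 170.89° − 162.04° = 8.85°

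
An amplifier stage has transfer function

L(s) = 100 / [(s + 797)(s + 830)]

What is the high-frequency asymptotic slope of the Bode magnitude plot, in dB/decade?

-40 dB/decade

Each pole contributes −20 dB/decade at high frequency; each zero contributes +20 dB/decade.
Net: 0 zero(s) − 2 pole(s) → -40 dB/decade.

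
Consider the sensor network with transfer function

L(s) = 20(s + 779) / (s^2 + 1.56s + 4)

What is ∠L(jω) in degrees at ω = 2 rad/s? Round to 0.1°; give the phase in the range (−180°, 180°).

-89.9°

At s = jω = j2:
zero (s+779): 779 + j2 → |·| = √(779²+2²) = √606845 ≈ 779, ∠ = arctan(2/779) ≈ 0.15°
quadratic: (j2)² + 1.56·j2 + 4 = 0 + j3.12 → |·| ≈ 3.12, ∠ ≈ 90.00°
∠L = 0.15° − 90.00° = -89.85°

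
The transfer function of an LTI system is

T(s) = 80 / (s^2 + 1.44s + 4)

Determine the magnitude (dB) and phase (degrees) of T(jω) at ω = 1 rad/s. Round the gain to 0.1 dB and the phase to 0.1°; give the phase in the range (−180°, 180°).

At s = jω = j1:
quadratic: (j1)² + 1.44·j1 + 4 = 3 + j1.44 → |·| ≈ 3.3277, ∠ ≈ 25.64°
|T| = 80 / 3.3277 ≈ 24.041
Gain = 20 log₁₀(24.041) ≈ 27.62 dB
∠T = 0.00° − 25.64° = -25.64°

27.6 dB, -25.6°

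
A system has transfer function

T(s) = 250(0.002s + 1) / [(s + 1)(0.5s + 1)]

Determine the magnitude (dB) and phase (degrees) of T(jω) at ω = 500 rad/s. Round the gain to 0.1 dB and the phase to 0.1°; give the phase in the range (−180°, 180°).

-51.0 dB, -134.7°

At ω = 500 rad/s:
zero (1 + j500·0.002) = 1 + j1 → |·| ≈ 1.4142, ∠ ≈ 45.00°
pole (1 + j500·1) = 1 + j500 → |·| ≈ 500, ∠ ≈ 89.89°
pole (1 + j500·0.5) = 1 + j250 → |·| ≈ 250, ∠ ≈ 89.77°
|T| = 250 · 1.4142 / (500 · 250) ≈ 0.0028284
Gain = 20 log₁₀(0.0028284) ≈ -50.97 dB
∠T = (45.00°) − (89.89° + 89.77°) = -134.66°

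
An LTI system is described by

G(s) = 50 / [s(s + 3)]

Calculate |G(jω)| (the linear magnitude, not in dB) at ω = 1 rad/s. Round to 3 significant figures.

At s = jω = j1:
pole (s+3): 3 + j1 → |·| = √(3²+1²) = √10 ≈ 3.1623, ∠ = arctan(1/3) ≈ 18.43°
pole at origin: |s| = 1, ∠ = 90.00° (in denominator)
|G| = 50 / 3.1623 ≈ 15.811

15.8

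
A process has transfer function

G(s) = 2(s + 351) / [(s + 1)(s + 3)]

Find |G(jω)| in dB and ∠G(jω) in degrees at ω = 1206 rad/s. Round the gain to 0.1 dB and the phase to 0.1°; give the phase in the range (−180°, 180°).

At s = jω = j1206:
zero (s+351): 351 + j1206 → |·| = √(351²+1206²) = √1577637 ≈ 1256, ∠ = arctan(1206/351) ≈ 73.77°
pole (s+1): 1 + j1206 → |·| = √(1²+1206²) = √1454437 ≈ 1206, ∠ = arctan(1206/1) ≈ 89.95°
pole (s+3): 3 + j1206 → |·| = √(3²+1206²) = √1454445 ≈ 1206, ∠ = arctan(1206/3) ≈ 89.86°
|G| = 2 · 1256 / 1.4544e+06 ≈ 0.0017272
Gain = 20 log₁₀(0.0017272) ≈ -55.25 dB
∠G = 73.77° − 179.81° = -106.04°

-55.3 dB, -106.0°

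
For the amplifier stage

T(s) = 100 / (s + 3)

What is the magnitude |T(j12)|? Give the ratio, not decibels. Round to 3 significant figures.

Substitute s = j12:
Numerator: 100 = 100 + j0
Denominator: (j12) + 3 = 3 + j12
|N| = √(100² + 0²) ≈ 100, ∠N ≈ 0.00°
|D| = √(3² + 12²) ≈ 12.369, ∠D ≈ 75.96°
|T| = 100 / 12.369 ≈ 8.0847

8.08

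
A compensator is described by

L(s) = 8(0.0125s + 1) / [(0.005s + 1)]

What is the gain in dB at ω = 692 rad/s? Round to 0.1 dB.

25.7 dB

At ω = 692 rad/s:
zero (1 + j692·0.0125) = 1 + j8.65 → |·| ≈ 8.7076, ∠ ≈ 83.41°
pole (1 + j692·0.005) = 1 + j3.46 → |·| ≈ 3.6016, ∠ ≈ 73.88°
|L| = 8 · 8.7076 / (3.6016) ≈ 19.342
Gain = 20 log₁₀(19.342) ≈ 25.73 dB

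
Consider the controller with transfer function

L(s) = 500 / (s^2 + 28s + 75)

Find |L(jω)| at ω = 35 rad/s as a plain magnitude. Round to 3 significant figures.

0.331

Substitute s = j35:
Numerator: 500 = 500 + j0
Denominator: (j35)^2 + 28(j35) + 75 = -1150 + j980
|N| = √(500² + 0²) ≈ 500, ∠N ≈ 0.00°
|D| = √(1150² + 980²) ≈ 1510.9, ∠D ≈ 139.56°
|L| = 500 / 1510.9 ≈ 0.33093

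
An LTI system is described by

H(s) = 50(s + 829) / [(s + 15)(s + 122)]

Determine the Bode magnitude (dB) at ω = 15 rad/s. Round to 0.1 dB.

24.0 dB

At s = jω = j15:
zero (s+829): 829 + j15 → |·| = √(829²+15²) = √687466 ≈ 829.14, ∠ = arctan(15/829) ≈ 1.04°
pole (s+15): 15 + j15 → |·| = √(15²+15²) = √450 ≈ 21.213, ∠ = arctan(15/15) ≈ 45.00°
pole (s+122): 122 + j15 → |·| = √(122²+15²) = √15109 ≈ 122.92, ∠ = arctan(15/122) ≈ 7.01°
|H| = 50 · 829.14 / 2607.5 ≈ 15.899
Gain = 20 log₁₀(15.899) ≈ 24.03 dB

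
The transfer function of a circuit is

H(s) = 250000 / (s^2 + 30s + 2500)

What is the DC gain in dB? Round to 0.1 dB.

H(0) = 250000 / 2500 = 100
20 log₁₀(100) ≈ 40.00 dB

40.0 dB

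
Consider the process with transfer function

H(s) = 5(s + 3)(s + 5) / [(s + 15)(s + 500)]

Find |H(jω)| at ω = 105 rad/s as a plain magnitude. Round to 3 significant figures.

At s = jω = j105:
zero (s+3): 3 + j105 → |·| = √(3²+105²) = √11034 ≈ 105.04, ∠ = arctan(105/3) ≈ 88.36°
zero (s+5): 5 + j105 → |·| = √(5²+105²) = √11050 ≈ 105.12, ∠ = arctan(105/5) ≈ 87.27°
pole (s+15): 15 + j105 → |·| = √(15²+105²) = √11250 ≈ 106.07, ∠ = arctan(105/15) ≈ 81.87°
pole (s+500): 500 + j105 → |·| = √(500²+105²) = √261025 ≈ 510.91, ∠ = arctan(105/500) ≈ 11.86°
|H| = 5 · 11042 / 54192 ≈ 1.0188

1.02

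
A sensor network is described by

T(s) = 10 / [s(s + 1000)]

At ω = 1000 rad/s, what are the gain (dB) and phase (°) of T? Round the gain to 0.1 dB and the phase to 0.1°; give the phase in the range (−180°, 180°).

At s = jω = j1000:
pole (s+1000): 1000 + j1000 → |·| = √(1000²+1000²) = √2000000 ≈ 1414.2, ∠ = arctan(1000/1000) ≈ 45.00°
pole at origin: |s| = 1000, ∠ = 90.00° (in denominator)
|T| = 10 / 1.4142e+06 ≈ 7.0711e-06
Gain = 20 log₁₀(7.0711e-06) ≈ -103.01 dB
∠T = 0.00° − 135.00° = -135.00°

-103.0 dB, -135.0°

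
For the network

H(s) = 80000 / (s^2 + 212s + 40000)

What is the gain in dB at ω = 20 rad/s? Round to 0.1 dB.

At s = jω = j20:
quadratic: (j20)² + 212·j20 + 40000 = 39600 + j4240 → |·| ≈ 39826, ∠ ≈ 6.11°
|H| = 80000 / 39826 ≈ 2.0087
Gain = 20 log₁₀(2.0087) ≈ 6.06 dB

6.1 dB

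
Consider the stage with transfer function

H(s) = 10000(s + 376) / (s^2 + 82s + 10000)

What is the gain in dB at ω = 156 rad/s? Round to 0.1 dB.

At s = jω = j156:
zero (s+376): 376 + j156 → |·| = √(376²+156²) = √165712 ≈ 407.08, ∠ = arctan(156/376) ≈ 22.53°
quadratic: (j156)² + 82·j156 + 10000 = -14336 + j12792 → |·| ≈ 19213, ∠ ≈ 138.26°
|H| = 10000 · 407.08 / 19213 ≈ 211.88
Gain = 20 log₁₀(211.88) ≈ 46.52 dB

46.5 dB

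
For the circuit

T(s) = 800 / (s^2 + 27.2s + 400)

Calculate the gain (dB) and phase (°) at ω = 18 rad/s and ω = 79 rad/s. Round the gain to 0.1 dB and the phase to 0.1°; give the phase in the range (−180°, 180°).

ω = 18: 4.2 dB, -81.2°; ω = 79: -17.8 dB, -159.8°

At s = jω = j18:
quadratic: (j18)² + 27.2·j18 + 400 = 76 + j489.6 → |·| ≈ 495.46, ∠ ≈ 81.18°
|T| = 800 / 495.46 ≈ 1.6147
Gain = 20 log₁₀(1.6147) ≈ 4.16 dB
∠T = 0.00° − 81.18° = -81.18°

At s = jω = j79:
quadratic: (j79)² + 27.2·j79 + 400 = -5841 + j2148.8 → |·| ≈ 6223.7, ∠ ≈ 159.80°
|T| = 800 / 6223.7 ≈ 0.12854
Gain = 20 log₁₀(0.12854) ≈ -17.82 dB
∠T = 0.00° − 159.80° = -159.80°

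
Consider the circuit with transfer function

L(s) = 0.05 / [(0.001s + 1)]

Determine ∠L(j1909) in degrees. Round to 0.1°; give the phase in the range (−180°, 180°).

At ω = 1909 rad/s:
pole (1 + j1909·0.001) = 1 + j1.909 → |·| ≈ 2.1551, ∠ ≈ 62.35°
∠L = (0°) − (62.35°) = -62.35°

-62.4°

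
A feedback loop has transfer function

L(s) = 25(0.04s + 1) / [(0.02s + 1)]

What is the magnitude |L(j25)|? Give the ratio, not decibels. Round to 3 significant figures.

At ω = 25 rad/s:
zero (1 + j25·0.04) = 1 + j1 → |·| ≈ 1.4142, ∠ ≈ 45.00°
pole (1 + j25·0.02) = 1 + j0.5 → |·| ≈ 1.118, ∠ ≈ 26.57°
|L| = 25 · 1.4142 / (1.118) ≈ 31.623

31.6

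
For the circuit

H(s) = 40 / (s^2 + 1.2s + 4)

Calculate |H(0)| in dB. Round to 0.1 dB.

20.0 dB

H(0) = 40 / 4 = 10
20 log₁₀(10) ≈ 20.00 dB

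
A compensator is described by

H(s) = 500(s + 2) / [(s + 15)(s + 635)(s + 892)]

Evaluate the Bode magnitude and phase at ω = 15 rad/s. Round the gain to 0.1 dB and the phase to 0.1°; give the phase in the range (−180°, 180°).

At s = jω = j15:
zero (s+2): 2 + j15 → |·| = √(2²+15²) = √229 ≈ 15.133, ∠ = arctan(15/2) ≈ 82.41°
pole (s+15): 15 + j15 → |·| = √(15²+15²) = √450 ≈ 21.213, ∠ = arctan(15/15) ≈ 45.00°
pole (s+635): 635 + j15 → |·| = √(635²+15²) = √403450 ≈ 635.18, ∠ = arctan(15/635) ≈ 1.35°
pole (s+892): 892 + j15 → |·| = √(892²+15²) = √795889 ≈ 892.13, ∠ = arctan(15/892) ≈ 0.96°
|H| = 500 · 15.133 / 1.2021e+07 ≈ 0.00062944
Gain = 20 log₁₀(0.00062944) ≈ -64.02 dB
∠H = 82.41° − 47.31° = 35.10°

-64.0 dB, 35.1°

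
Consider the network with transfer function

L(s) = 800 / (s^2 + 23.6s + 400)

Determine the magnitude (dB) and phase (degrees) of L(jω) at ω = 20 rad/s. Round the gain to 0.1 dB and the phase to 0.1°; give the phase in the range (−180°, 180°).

At s = jω = j20:
quadratic: (j20)² + 23.6·j20 + 400 = 0 + j472 → |·| ≈ 472, ∠ ≈ 90.00°
|L| = 800 / 472 ≈ 1.6949
Gain = 20 log₁₀(1.6949) ≈ 4.58 dB
∠L = 0.00° − 90.00° = -90.00°

4.6 dB, -90.0°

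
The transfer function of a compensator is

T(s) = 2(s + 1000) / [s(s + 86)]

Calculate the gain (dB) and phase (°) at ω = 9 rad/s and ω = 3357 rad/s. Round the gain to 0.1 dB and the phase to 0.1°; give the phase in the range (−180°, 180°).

ω = 9: 8.2 dB, -95.5°; ω = 3357: -64.1 dB, -105.1°

At s = jω = j9:
zero (s+1000): 1000 + j9 → |·| = √(1000²+9²) = √1000081 ≈ 1000, ∠ = arctan(9/1000) ≈ 0.52°
pole (s+86): 86 + j9 → |·| = √(86²+9²) = √7477 ≈ 86.47, ∠ = arctan(9/86) ≈ 5.97°
pole at origin: |s| = 9, ∠ = 90.00° (in denominator)
|T| = 2 · 1000 / 778.23 ≈ 2.5699
Gain = 20 log₁₀(2.5699) ≈ 8.20 dB
∠T = 0.52° − 95.97° = -95.45°

At s = jω = j3357:
zero (s+1000): 1000 + j3357 → |·| = √(1000²+3357²) = √12269449 ≈ 3502.8, ∠ = arctan(3357/1000) ≈ 73.41°
pole (s+86): 86 + j3357 → |·| = √(86²+3357²) = √11276845 ≈ 3358.1, ∠ = arctan(3357/86) ≈ 88.53°
pole at origin: |s| = 3357, ∠ = 90.00° (in denominator)
|T| = 2 · 3502.8 / 1.1273e+07 ≈ 0.00062145
Gain = 20 log₁₀(0.00062145) ≈ -64.13 dB
∠T = 73.41° − 178.53° = -105.12°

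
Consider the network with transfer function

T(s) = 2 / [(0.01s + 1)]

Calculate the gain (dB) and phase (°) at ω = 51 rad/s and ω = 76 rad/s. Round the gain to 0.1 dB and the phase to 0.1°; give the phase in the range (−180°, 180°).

ω = 51: 5.0 dB, -27.0°; ω = 76: 4.0 dB, -37.2°

At ω = 51 rad/s:
pole (1 + j51·0.01) = 1 + j0.51 → |·| ≈ 1.1225, ∠ ≈ 27.02°
|T| = 2 · 1 / (1.1225) ≈ 1.7817
Gain = 20 log₁₀(1.7817) ≈ 5.02 dB
∠T = (0°) − (27.02°) = -27.02°

At ω = 76 rad/s:
pole (1 + j76·0.01) = 1 + j0.76 → |·| ≈ 1.256, ∠ ≈ 37.23°
|T| = 2 · 1 / (1.256) ≈ 1.5924
Gain = 20 log₁₀(1.5924) ≈ 4.04 dB
∠T = (0°) − (37.23°) = -37.23°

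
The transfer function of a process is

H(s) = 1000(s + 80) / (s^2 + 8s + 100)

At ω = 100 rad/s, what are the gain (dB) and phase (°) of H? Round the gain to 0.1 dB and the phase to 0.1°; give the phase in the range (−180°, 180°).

At s = jω = j100:
zero (s+80): 80 + j100 → |·| = √(80²+100²) = √16400 ≈ 128.06, ∠ = arctan(100/80) ≈ 51.34°
quadratic: (j100)² + 8·j100 + 100 = -9900 + j800 → |·| ≈ 9932.3, ∠ ≈ 175.38°
|H| = 1000 · 128.06 / 9932.3 ≈ 12.893
Gain = 20 log₁₀(12.893) ≈ 22.21 dB
∠H = 51.34° − 175.38° = -124.04°

22.2 dB, -124.0°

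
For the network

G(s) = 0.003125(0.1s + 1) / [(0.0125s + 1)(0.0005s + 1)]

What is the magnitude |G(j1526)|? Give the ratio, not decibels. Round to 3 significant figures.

At ω = 1526 rad/s:
zero (1 + j1526·0.1) = 1 + j152.6 → |·| ≈ 152.6, ∠ ≈ 89.62°
pole (1 + j1526·0.0125) = 1 + j19.075 → |·| ≈ 19.101, ∠ ≈ 87.00°
pole (1 + j1526·0.0005) = 1 + j0.763 → |·| ≈ 1.2578, ∠ ≈ 37.34°
|G| = 0.003125 · 152.6 / (19.101 · 1.2578) ≈ 0.019849

0.0198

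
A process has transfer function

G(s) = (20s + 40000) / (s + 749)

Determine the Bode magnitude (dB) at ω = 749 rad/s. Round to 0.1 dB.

32.1 dB

Substitute s = j749:
Numerator: 20(j749) + 40000 = 40000 + j14980
Denominator: (j749) + 749 = 749 + j749
|N| = √(40000² + 14980²) ≈ 42713, ∠N ≈ 20.53°
|D| = √(749² + 749²) ≈ 1059.2, ∠D ≈ 45.00°
|G| = 42713 / 1059.2 ≈ 40.326
Gain = 20 log₁₀(40.326) ≈ 32.11 dB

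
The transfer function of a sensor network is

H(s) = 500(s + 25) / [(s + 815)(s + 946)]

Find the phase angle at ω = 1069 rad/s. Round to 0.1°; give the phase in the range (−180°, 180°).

-12.5°

At s = jω = j1069:
zero (s+25): 25 + j1069 → |·| = √(25²+1069²) = √1143386 ≈ 1069.3, ∠ = arctan(1069/25) ≈ 88.66°
pole (s+815): 815 + j1069 → |·| = √(815²+1069²) = √1806986 ≈ 1344.2, ∠ = arctan(1069/815) ≈ 52.68°
pole (s+946): 946 + j1069 → |·| = √(946²+1069²) = √2037677 ≈ 1427.5, ∠ = arctan(1069/946) ≈ 48.49°
∠H = 88.66° − 101.17° = -12.51°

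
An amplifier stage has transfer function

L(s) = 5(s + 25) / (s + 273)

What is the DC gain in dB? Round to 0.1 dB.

L(0) = 5·25 / (273) ≈ 0.45788
20 log₁₀(0.45788) ≈ -6.78 dB

-6.8 dB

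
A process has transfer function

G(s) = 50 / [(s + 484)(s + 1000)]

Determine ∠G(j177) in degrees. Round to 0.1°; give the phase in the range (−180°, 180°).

-30.1°

At s = jω = j177:
pole (s+484): 484 + j177 → |·| = √(484²+177²) = √265585 ≈ 515.35, ∠ = arctan(177/484) ≈ 20.09°
pole (s+1000): 1000 + j177 → |·| = √(1000²+177²) = √1031329 ≈ 1015.5, ∠ = arctan(177/1000) ≈ 10.04°
∠G = 0.00° − 30.13° = -30.13°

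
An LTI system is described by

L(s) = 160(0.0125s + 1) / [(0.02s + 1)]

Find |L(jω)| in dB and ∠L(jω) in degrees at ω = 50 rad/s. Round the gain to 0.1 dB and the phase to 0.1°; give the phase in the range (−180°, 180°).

At ω = 50 rad/s:
zero (1 + j50·0.0125) = 1 + j0.625 → |·| ≈ 1.1792, ∠ ≈ 32.01°
pole (1 + j50·0.02) = 1 + j1 → |·| ≈ 1.4142, ∠ ≈ 45.00°
|L| = 160 · 1.1792 / (1.4142) ≈ 133.41
Gain = 20 log₁₀(133.41) ≈ 42.50 dB
∠L = (32.01°) − (45.00°) = -12.99°

42.5 dB, -13.0°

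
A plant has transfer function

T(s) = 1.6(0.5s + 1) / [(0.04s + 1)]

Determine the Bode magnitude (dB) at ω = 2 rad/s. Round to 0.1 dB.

At ω = 2 rad/s:
zero (1 + j2·0.5) = 1 + j1 → |·| ≈ 1.4142, ∠ ≈ 45.00°
pole (1 + j2·0.04) = 1 + j0.08 → |·| ≈ 1.0032, ∠ ≈ 4.57°
|T| = 1.6 · 1.4142 / (1.0032) ≈ 2.2555
Gain = 20 log₁₀(2.2555) ≈ 7.06 dB

7.1 dB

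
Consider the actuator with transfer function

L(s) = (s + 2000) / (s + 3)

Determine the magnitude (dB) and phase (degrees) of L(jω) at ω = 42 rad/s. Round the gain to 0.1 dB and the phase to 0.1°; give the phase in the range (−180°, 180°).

33.5 dB, -84.7°

Substitute s = j42:
Numerator: (j42) + 2000 = 2000 + j42
Denominator: (j42) + 3 = 3 + j42
|N| = √(2000² + 42²) ≈ 2000.4, ∠N ≈ 1.20°
|D| = √(3² + 42²) ≈ 42.107, ∠D ≈ 85.91°
|L| = 2000.4 / 42.107 ≈ 47.508
Gain = 20 log₁₀(47.508) ≈ 33.54 dB
∠L = 1.20° − 85.91° = -84.71°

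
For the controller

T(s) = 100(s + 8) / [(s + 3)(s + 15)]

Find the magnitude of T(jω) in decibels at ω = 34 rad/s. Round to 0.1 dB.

8.8 dB

At s = jω = j34:
zero (s+8): 8 + j34 → |·| = √(8²+34²) = √1220 ≈ 34.928, ∠ = arctan(34/8) ≈ 76.76°
pole (s+3): 3 + j34 → |·| = √(3²+34²) = √1165 ≈ 34.132, ∠ = arctan(34/3) ≈ 84.96°
pole (s+15): 15 + j34 → |·| = √(15²+34²) = √1381 ≈ 37.162, ∠ = arctan(34/15) ≈ 66.19°
|T| = 100 · 34.928 / 1268.4 ≈ 2.7537
Gain = 20 log₁₀(2.7537) ≈ 8.80 dB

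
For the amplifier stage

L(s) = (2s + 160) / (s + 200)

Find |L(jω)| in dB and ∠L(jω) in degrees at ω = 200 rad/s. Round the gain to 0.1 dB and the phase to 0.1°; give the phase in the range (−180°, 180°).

Substitute s = j200:
Numerator: 2(j200) + 160 = 160 + j400
Denominator: (j200) + 200 = 200 + j200
|N| = √(160² + 400²) ≈ 430.81, ∠N ≈ 68.20°
|D| = √(200² + 200²) ≈ 282.84, ∠D ≈ 45.00°
|L| = 430.81 / 282.84 ≈ 1.5232
Gain = 20 log₁₀(1.5232) ≈ 3.66 dB
∠L = 68.20° − 45.00° = 23.20°

3.7 dB, 23.2°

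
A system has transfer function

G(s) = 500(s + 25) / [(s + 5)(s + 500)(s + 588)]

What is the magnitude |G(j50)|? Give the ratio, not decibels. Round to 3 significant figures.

At s = jω = j50:
zero (s+25): 25 + j50 → |·| = √(25²+50²) = √3125 ≈ 55.902, ∠ = arctan(50/25) ≈ 63.43°
pole (s+5): 5 + j50 → |·| = √(5²+50²) = √2525 ≈ 50.249, ∠ = arctan(50/5) ≈ 84.29°
pole (s+500): 500 + j50 → |·| = √(500²+50²) = √252500 ≈ 502.49, ∠ = arctan(50/500) ≈ 5.71°
pole (s+588): 588 + j50 → |·| = √(588²+50²) = √348244 ≈ 590.12, ∠ = arctan(50/588) ≈ 4.86°
|G| = 500 · 55.902 / 1.49e+07 ≈ 0.0018759

0.00188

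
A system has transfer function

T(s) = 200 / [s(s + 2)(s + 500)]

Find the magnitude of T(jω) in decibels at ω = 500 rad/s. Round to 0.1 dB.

At s = jω = j500:
pole (s+2): 2 + j500 → |·| = √(2²+500²) = √250004 ≈ 500, ∠ = arctan(500/2) ≈ 89.77°
pole (s+500): 500 + j500 → |·| = √(500²+500²) = √500000 ≈ 707.11, ∠ = arctan(500/500) ≈ 45.00°
pole at origin: |s| = 500, ∠ = 90.00° (in denominator)
|T| = 200 / 1.7678e+08 ≈ 1.1313e-06
Gain = 20 log₁₀(1.1313e-06) ≈ -118.93 dB

-118.9 dB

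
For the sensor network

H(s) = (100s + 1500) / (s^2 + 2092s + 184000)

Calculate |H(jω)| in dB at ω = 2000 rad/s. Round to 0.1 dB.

Substitute s = j2000:
Numerator: 100(j2000) + 1500 = 1500 + j200000
Denominator: (j2000)^2 + 2092(j2000) + 184000 = -3816000 + j4184000
|N| = √(1500² + 200000²) ≈ 2.0001e+05, ∠N ≈ 89.57°
|D| = √(3816000² + 4184000²) ≈ 5.6628e+06, ∠D ≈ 132.37°
|H| = 2.0001e+05 / 5.6628e+06 ≈ 0.03532
Gain = 20 log₁₀(0.03532) ≈ -29.04 dB

-29.0 dB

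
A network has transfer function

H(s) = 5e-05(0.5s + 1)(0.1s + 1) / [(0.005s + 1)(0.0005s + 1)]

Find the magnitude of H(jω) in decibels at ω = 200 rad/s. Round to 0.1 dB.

-23.0 dB

At ω = 200 rad/s:
zero (1 + j200·0.5) = 1 + j100 → |·| ≈ 100, ∠ ≈ 89.43°
zero (1 + j200·0.1) = 1 + j20 → |·| ≈ 20.025, ∠ ≈ 87.14°
pole (1 + j200·0.005) = 1 + j1 → |·| ≈ 1.4142, ∠ ≈ 45.00°
pole (1 + j200·0.0005) = 1 + j0.1 → |·| ≈ 1.005, ∠ ≈ 5.71°
|H| = 5e-05 · 100 · 20.025 / (1.4142 · 1.005) ≈ 0.070448
Gain = 20 log₁₀(0.070448) ≈ -23.04 dB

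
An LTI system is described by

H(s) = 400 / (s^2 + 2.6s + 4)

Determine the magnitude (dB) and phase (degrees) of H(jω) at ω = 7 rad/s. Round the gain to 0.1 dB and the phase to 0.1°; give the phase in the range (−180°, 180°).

At s = jω = j7:
quadratic: (j7)² + 2.6·j7 + 4 = -45 + j18.2 → |·| ≈ 48.541, ∠ ≈ 157.98°
|H| = 400 / 48.541 ≈ 8.2405
Gain = 20 log₁₀(8.2405) ≈ 18.32 dB
∠H = 0.00° − 157.98° = -157.98°

18.3 dB, -158.0°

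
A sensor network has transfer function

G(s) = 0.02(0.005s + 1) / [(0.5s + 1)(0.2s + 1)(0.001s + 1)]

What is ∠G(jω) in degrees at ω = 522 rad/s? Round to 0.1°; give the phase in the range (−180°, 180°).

At ω = 522 rad/s:
zero (1 + j522·0.005) = 1 + j2.61 → |·| ≈ 2.795, ∠ ≈ 69.04°
pole (1 + j522·0.5) = 1 + j261 → |·| ≈ 261, ∠ ≈ 89.78°
pole (1 + j522·0.2) = 1 + j104.4 → |·| ≈ 104.4, ∠ ≈ 89.45°
pole (1 + j522·0.001) = 1 + j0.522 → |·| ≈ 1.128, ∠ ≈ 27.56°
∠G = (69.04°) − (89.78° + 89.45° + 27.56°) = -137.75°

-137.8°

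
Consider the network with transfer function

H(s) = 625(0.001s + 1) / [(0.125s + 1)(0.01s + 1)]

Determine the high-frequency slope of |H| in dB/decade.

-20 dB/decade

Each pole contributes −20 dB/decade at high frequency; each zero contributes +20 dB/decade.
Net: 1 zero(s) − 2 pole(s) → -20 dB/decade.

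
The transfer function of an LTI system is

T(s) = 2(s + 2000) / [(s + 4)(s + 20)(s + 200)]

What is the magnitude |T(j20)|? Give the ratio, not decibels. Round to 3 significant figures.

At s = jω = j20:
zero (s+2000): 2000 + j20 → |·| = √(2000²+20²) = √4000400 ≈ 2000.1, ∠ = arctan(20/2000) ≈ 0.57°
pole (s+4): 4 + j20 → |·| = √(4²+20²) = √416 ≈ 20.396, ∠ = arctan(20/4) ≈ 78.69°
pole (s+20): 20 + j20 → |·| = √(20²+20²) = √800 ≈ 28.284, ∠ = arctan(20/20) ≈ 45.00°
pole (s+200): 200 + j20 → |·| = √(200²+20²) = √40400 ≈ 201, ∠ = arctan(20/200) ≈ 5.71°
|T| = 2 · 2000.1 / 1.1595e+05 ≈ 0.034499

0.0345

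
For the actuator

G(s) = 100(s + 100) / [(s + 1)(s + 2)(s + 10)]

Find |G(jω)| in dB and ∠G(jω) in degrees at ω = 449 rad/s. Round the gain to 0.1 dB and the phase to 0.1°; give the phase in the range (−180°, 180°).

-65.9 dB, 169.1°

At s = jω = j449:
zero (s+100): 100 + j449 → |·| = √(100²+449²) = √211601 ≈ 460, ∠ = arctan(449/100) ≈ 77.44°
pole (s+1): 1 + j449 → |·| = √(1²+449²) = √201602 ≈ 449, ∠ = arctan(449/1) ≈ 89.87°
pole (s+2): 2 + j449 → |·| = √(2²+449²) = √201605 ≈ 449, ∠ = arctan(449/2) ≈ 89.74°
pole (s+10): 10 + j449 → |·| = √(10²+449²) = √201701 ≈ 449.11, ∠ = arctan(449/10) ≈ 88.72°
|G| = 100 · 460 / 9.0541e+07 ≈ 0.00050806
Gain = 20 log₁₀(0.00050806) ≈ -65.88 dB
∠G = 77.44° − 268.33° = -190.89° ≡ 169.11° (principal value)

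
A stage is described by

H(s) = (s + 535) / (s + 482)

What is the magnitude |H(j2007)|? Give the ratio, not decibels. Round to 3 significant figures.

1.01

Substitute s = j2007:
Numerator: (j2007) + 535 = 535 + j2007
Denominator: (j2007) + 482 = 482 + j2007
|N| = √(535² + 2007²) ≈ 2077.1, ∠N ≈ 75.07°
|D| = √(482² + 2007²) ≈ 2064.1, ∠D ≈ 76.50°
|H| = 2077.1 / 2064.1 ≈ 1.0063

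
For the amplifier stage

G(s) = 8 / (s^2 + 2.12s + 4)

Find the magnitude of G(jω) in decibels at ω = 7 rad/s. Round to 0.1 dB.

-15.5 dB

At s = jω = j7:
quadratic: (j7)² + 2.12·j7 + 4 = -45 + j14.84 → |·| ≈ 47.384, ∠ ≈ 161.75°
|G| = 8 / 47.384 ≈ 0.16883
Gain = 20 log₁₀(0.16883) ≈ -15.45 dB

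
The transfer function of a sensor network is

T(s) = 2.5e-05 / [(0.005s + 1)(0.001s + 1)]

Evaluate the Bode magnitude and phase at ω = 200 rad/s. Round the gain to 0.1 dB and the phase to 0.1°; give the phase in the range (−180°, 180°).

At ω = 200 rad/s:
pole (1 + j200·0.005) = 1 + j1 → |·| ≈ 1.4142, ∠ ≈ 45.00°
pole (1 + j200·0.001) = 1 + j0.2 → |·| ≈ 1.0198, ∠ ≈ 11.31°
|T| = 2.5e-05 · 1 / (1.4142 · 1.0198) ≈ 1.7335e-05
Gain = 20 log₁₀(1.7335e-05) ≈ -95.22 dB
∠T = (0°) − (45.00° + 11.31°) = -56.31°

-95.2 dB, -56.3°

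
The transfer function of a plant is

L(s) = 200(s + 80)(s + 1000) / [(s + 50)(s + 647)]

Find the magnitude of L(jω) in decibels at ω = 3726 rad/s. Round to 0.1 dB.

46.2 dB

At s = jω = j3726:
zero (s+80): 80 + j3726 → |·| = √(80²+3726²) = √13889476 ≈ 3726.9, ∠ = arctan(3726/80) ≈ 88.77°
zero (s+1000): 1000 + j3726 → |·| = √(1000²+3726²) = √14883076 ≈ 3857.9, ∠ = arctan(3726/1000) ≈ 74.98°
pole (s+50): 50 + j3726 → |·| = √(50²+3726²) = √13885576 ≈ 3726.3, ∠ = arctan(3726/50) ≈ 89.23°
pole (s+647): 647 + j3726 → |·| = √(647²+3726²) = √14301685 ≈ 3781.8, ∠ = arctan(3726/647) ≈ 80.15°
|L| = 200 · 1.4378e+07 / 1.4092e+07 ≈ 204.06
Gain = 20 log₁₀(204.06) ≈ 46.20 dB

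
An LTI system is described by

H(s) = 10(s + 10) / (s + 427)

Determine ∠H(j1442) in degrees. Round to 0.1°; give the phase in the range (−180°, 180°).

At s = jω = j1442:
zero (s+10): 10 + j1442 → |·| = √(10²+1442²) = √2079464 ≈ 1442, ∠ = arctan(1442/10) ≈ 89.60°
pole (s+427): 427 + j1442 → |·| = √(427²+1442²) = √2261693 ≈ 1503.9, ∠ = arctan(1442/427) ≈ 73.51°
∠H = 89.60° − 73.51° = 16.09°

16.1°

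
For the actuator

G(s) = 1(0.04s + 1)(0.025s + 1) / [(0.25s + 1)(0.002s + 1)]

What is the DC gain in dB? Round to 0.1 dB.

G(0) = 1 · 1 / 1 = 1
20 log₁₀(1) ≈ 0.00 dB

0.0 dB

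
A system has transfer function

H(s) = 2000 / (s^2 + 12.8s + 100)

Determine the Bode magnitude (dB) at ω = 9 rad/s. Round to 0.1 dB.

At s = jω = j9:
quadratic: (j9)² + 12.8·j9 + 100 = 19 + j115.2 → |·| ≈ 116.76, ∠ ≈ 80.63°
|H| = 2000 / 116.76 ≈ 17.129
Gain = 20 log₁₀(17.129) ≈ 24.67 dB

24.7 dB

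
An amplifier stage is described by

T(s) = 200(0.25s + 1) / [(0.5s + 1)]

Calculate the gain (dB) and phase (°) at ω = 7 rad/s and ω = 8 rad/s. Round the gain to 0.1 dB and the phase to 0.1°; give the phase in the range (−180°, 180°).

ω = 7: 40.9 dB, -13.8°; ω = 8: 40.7 dB, -12.5°

At ω = 7 rad/s:
zero (1 + j7·0.25) = 1 + j1.75 → |·| ≈ 2.0156, ∠ ≈ 60.26°
pole (1 + j7·0.5) = 1 + j3.5 → |·| ≈ 3.6401, ∠ ≈ 74.05°
|T| = 200 · 2.0156 / (3.6401) ≈ 110.74
Gain = 20 log₁₀(110.74) ≈ 40.89 dB
∠T = (60.26°) − (74.05°) = -13.79°

At ω = 8 rad/s:
zero (1 + j8·0.25) = 1 + j2 → |·| ≈ 2.2361, ∠ ≈ 63.43°
pole (1 + j8·0.5) = 1 + j4 → |·| ≈ 4.1231, ∠ ≈ 75.96°
|T| = 200 · 2.2361 / (4.1231) ≈ 108.47
Gain = 20 log₁₀(108.47) ≈ 40.71 dB
∠T = (63.43°) − (75.96°) = -12.53°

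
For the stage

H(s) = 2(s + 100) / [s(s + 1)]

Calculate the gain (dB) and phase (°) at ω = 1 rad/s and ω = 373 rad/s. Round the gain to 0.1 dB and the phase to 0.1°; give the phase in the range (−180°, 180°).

At s = jω = j1:
zero (s+100): 100 + j1 → |·| = √(100²+1²) = √10001 ≈ 100, ∠ = arctan(1/100) ≈ 0.57°
pole (s+1): 1 + j1 → |·| = √(1²+1²) = √2 ≈ 1.4142, ∠ = arctan(1/1) ≈ 45.00°
pole at origin: |s| = 1, ∠ = 90.00° (in denominator)
|H| = 2 · 100 / 1.4142 ≈ 141.42
Gain = 20 log₁₀(141.42) ≈ 43.01 dB
∠H = 0.57° − 135.00° = -134.43°

At s = jω = j373:
zero (s+100): 100 + j373 → |·| = √(100²+373²) = √149129 ≈ 386.17, ∠ = arctan(373/100) ≈ 74.99°
pole (s+1): 1 + j373 → |·| = √(1²+373²) = √139130 ≈ 373, ∠ = arctan(373/1) ≈ 89.85°
pole at origin: |s| = 373, ∠ = 90.00° (in denominator)
|H| = 2 · 386.17 / 1.3913e+05 ≈ 0.0055512
Gain = 20 log₁₀(0.0055512) ≈ -45.11 dB
∠H = 74.99° − 179.85° = -104.86°

ω = 1: 43.0 dB, -134.4°; ω = 373: -45.1 dB, -104.9°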